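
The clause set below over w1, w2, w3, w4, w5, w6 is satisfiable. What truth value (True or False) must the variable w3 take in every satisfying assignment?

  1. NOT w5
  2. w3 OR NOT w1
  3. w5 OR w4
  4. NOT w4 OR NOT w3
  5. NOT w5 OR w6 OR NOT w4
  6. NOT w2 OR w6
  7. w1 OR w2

Suppose w3 = true.
(NOT w5) alone gives w5 = false.
(w4) alone gives w4 = true.
But (NOT w4) is also a unit clause — contradiction.
So every satisfying assignment has w3 = False.

False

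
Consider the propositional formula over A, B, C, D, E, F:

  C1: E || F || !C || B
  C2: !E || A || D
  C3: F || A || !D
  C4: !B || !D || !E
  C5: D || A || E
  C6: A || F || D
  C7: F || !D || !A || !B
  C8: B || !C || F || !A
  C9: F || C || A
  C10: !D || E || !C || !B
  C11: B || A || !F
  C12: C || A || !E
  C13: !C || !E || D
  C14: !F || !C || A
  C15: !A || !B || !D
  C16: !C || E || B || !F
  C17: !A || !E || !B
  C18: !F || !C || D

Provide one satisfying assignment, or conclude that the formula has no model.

Case E = true:
Case A = true:
(!B) alone gives B = false.
Case C = false:
Every clause is now satisfied; D, F are unconstrained.

A: true; B: false; C: false; D: true; E: true; F: true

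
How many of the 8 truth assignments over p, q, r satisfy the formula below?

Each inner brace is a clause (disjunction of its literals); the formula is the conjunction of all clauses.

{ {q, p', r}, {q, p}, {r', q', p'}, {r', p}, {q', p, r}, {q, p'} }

1

There are 2^3 = 8 truth assignments over (p, q, r).
Check each against the 6 clauses (columns in the order p, q, r):
  F F F  ✗ fails (q + p)
  F F T  ✗ fails (q + p)
  F T F  ✗ fails (q' + p + r)
  F T T  ✗ fails (r' + p)
  T F F  ✗ fails (q + p' + r)
  T F T  ✗ fails (q + p')
  T T F  ✓ satisfies all
  T T T  ✗ fails (r' + q' + p')
1 of the 8 rows is a model.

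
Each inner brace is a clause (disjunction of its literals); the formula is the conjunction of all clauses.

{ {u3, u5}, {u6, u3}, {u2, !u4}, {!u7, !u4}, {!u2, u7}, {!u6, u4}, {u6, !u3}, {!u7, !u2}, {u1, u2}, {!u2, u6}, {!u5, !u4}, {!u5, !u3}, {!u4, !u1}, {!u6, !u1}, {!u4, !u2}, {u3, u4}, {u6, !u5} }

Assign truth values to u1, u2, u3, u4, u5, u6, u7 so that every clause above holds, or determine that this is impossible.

Case u3 = true:
The clause (u6) is unit, so u6 = true.
The clause (u4) is unit, so u4 = true.
The clause (u2) is unit, so u2 = true.
Now (!u2) is unsatisfied and unit — conflict.
Backtrack on u3: now try u3 = false.
The clause (u5) is unit, so u5 = true.
The clause (u6) is unit, so u6 = true.
The clause (u4) is unit, so u4 = true.
Now (!u4) is unsatisfied and unit — conflict.
Either choice for u3 ends in contradiction.

UNSATISFIABLE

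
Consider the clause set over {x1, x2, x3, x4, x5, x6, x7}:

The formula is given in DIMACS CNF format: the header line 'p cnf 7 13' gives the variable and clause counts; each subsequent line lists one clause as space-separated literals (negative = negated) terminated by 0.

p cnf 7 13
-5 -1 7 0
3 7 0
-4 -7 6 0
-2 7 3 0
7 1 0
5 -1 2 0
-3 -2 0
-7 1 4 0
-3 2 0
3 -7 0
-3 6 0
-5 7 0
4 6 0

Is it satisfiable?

Unsatisfiable

Case x3 = True:
(¬x2) alone gives x2 = False.
That conflicts with the unit clause (x2).
So x3 must be the other value — set x3 = False.
(x7) alone gives x7 = True.
That conflicts with the unit clause (¬x7).
Either choice for x3 ends in contradiction.
No assignment satisfies every clause.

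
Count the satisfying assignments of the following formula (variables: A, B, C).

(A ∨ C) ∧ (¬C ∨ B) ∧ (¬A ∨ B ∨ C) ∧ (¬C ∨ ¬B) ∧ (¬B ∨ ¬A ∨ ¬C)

1

There are 2^3 = 8 truth assignments over (A, B, C).
Check each against the 5 clauses (columns in the order A, B, C):
  F F F  ✗ fails (A ∨ C)
  F F T  ✗ fails (¬C ∨ B)
  F T F  ✗ fails (A ∨ C)
  F T T  ✗ fails (¬C ∨ ¬B)
  T F F  ✗ fails (¬A ∨ B ∨ C)
  T F T  ✗ fails (¬C ∨ B)
  T T F  ✓ satisfies all
  T T T  ✗ fails (¬C ∨ ¬B)
1 of the 8 rows is a model.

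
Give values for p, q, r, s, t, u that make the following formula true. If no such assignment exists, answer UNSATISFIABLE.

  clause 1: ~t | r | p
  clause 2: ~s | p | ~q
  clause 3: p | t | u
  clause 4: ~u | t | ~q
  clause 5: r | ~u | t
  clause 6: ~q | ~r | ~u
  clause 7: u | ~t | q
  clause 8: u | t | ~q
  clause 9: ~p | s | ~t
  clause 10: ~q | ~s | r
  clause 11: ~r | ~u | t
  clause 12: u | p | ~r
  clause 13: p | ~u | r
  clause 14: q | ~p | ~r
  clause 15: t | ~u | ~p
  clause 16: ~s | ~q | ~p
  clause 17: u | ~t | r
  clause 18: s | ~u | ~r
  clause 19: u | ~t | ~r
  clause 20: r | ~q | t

p ↦ 0, q ↦ 0, r ↦ 1, s ↦ 1, t ↦ 1, u ↦ 1

Case t = 1:
Case r = 1:
The clause (u) is unit, so u = 1.
The clause (~q) is unit, so q = 0.
The clause (~p) is unit, so p = 0.
The clause (s) is unit, so s = 1.
This assignment satisfies each clause.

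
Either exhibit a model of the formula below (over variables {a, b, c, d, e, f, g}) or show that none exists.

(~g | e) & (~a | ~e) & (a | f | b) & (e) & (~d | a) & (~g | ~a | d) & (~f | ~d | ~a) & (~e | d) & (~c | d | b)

From the singleton clause (e), e = 1.
From the singleton clause (~a), a = 0.
From the singleton clause (~d), d = 0.
Now (d) is unsatisfied and unit — conflict.

UNSATISFIABLE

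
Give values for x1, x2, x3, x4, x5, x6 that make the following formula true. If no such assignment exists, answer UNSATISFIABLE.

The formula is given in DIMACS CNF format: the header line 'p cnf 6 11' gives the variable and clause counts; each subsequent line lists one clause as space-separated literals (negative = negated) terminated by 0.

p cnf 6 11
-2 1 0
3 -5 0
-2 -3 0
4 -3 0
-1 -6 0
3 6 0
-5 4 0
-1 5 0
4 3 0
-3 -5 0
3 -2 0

Branch on x2: set x2 = False.
Branch on x3: set x3 = True.
From the singleton clause (x4), x4 = True.
From the singleton clause (¬x5), x5 = False.
From the singleton clause (¬x1), x1 = False.
All clauses hold; x6 can take either value.

x1=False, x2=False, x3=True, x4=True, x5=False, x6=True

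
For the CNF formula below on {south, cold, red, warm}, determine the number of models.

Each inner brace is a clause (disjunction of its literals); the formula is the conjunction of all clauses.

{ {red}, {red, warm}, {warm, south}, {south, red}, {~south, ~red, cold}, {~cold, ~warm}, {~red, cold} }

There are 2^4 = 16 truth assignments over (south, cold, red, warm).
Check each against the 7 clauses (columns in the order south, cold, red, warm):
  F F F F  ✗ fails (red)
  F F F T  ✗ fails (red)
  F F T F  ✗ fails (warm | south)
  F F T T  ✗ fails (~red | cold)
  F T F F  ✗ fails (red)
  F T F T  ✗ fails (red)
  F T T F  ✗ fails (warm | south)
  F T T T  ✗ fails (~cold | ~warm)
  T F F F  ✗ fails (red)
  T F F T  ✗ fails (red)
  T F T F  ✗ fails (~south | ~red | cold)
  T F T T  ✗ fails (~south | ~red | cold)
  T T F F  ✗ fails (red)
  T T F T  ✗ fails (red)
  T T T F  ✓ satisfies all
  T T T T  ✗ fails (~cold | ~warm)
1 of the 16 rows is a model.

1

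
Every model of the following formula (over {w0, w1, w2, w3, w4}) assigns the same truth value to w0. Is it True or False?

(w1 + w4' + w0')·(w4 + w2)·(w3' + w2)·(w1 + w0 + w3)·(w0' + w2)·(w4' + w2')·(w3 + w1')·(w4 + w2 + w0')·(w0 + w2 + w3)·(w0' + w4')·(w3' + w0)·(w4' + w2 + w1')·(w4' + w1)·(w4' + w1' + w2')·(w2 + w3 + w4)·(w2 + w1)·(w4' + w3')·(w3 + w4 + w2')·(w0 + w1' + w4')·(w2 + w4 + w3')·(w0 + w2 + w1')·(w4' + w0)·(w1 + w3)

Suppose w0 = 0.
From the singleton clause (w3'), w3 = 0.
From the singleton clause (w1), w1 = 1.
Now (w1') is unsatisfied and unit — conflict.
So every satisfying assignment has w0 = True.

True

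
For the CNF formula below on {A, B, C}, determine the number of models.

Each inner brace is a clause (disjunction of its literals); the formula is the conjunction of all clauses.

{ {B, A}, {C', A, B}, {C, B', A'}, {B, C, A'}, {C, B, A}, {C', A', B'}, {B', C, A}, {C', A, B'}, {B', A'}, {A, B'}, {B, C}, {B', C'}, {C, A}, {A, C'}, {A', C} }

1

There are 2^3 = 8 truth assignments over (A, B, C).
Check each against the 15 clauses (columns in the order A, B, C):
  F F F  ✗ fails (B + A)
  F F T  ✗ fails (B + A)
  F T F  ✗ fails (B' + C + A)
  F T T  ✗ fails (C' + A + B')
  T F F  ✗ fails (B + C + A')
  T F T  ✓ satisfies all
  T T F  ✗ fails (C + B' + A')
  T T T  ✗ fails (C' + A' + B')
1 of the 8 rows is a model.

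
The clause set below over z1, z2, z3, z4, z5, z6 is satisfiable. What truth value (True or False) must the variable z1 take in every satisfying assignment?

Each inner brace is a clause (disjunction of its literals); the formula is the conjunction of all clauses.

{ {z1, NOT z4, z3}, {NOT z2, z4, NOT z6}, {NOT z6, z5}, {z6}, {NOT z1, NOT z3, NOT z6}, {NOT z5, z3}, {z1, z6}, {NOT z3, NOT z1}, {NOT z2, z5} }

Suppose z1 = true.
(z6) alone gives z6 = true.
(z5) alone gives z5 = true.
(NOT z3) alone gives z3 = false.
Now (z3) is unsatisfied and unit — conflict.
So every satisfying assignment has z1 = False.

False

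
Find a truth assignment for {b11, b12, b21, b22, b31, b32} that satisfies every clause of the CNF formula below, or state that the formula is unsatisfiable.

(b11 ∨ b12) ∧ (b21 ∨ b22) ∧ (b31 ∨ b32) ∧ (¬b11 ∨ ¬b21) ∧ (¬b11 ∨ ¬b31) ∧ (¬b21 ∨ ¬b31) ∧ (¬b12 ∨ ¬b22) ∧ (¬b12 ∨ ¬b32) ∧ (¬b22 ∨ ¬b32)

UNSATISFIABLE

Suppose b11 = True.
From the singleton clause (¬b21), b21 = False.
From the singleton clause (b22), b22 = True.
From the singleton clause (¬b31), b31 = False.
From the singleton clause (b32), b32 = True.
That conflicts with the unit clause (¬b32).
So b11 must be the other value — set b11 = False.
From the singleton clause (b12), b12 = True.
From the singleton clause (¬b22), b22 = False.
From the singleton clause (b21), b21 = True.
From the singleton clause (¬b31), b31 = False.
From the singleton clause (b32), b32 = True.
That conflicts with the unit clause (¬b32).
Either choice for b11 ends in contradiction.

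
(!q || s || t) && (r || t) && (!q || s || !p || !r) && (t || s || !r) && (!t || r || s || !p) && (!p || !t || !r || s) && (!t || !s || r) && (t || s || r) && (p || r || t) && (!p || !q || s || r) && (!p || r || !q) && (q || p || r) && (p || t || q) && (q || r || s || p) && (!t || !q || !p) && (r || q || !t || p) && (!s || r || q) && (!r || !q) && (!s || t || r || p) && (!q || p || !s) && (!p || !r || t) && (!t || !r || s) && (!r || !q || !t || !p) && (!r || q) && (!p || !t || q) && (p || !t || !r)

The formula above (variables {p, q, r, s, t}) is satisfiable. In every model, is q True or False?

True

Suppose q = false.
From the singleton clause (!r), r = false.
From the singleton clause (t), t = true.
From the singleton clause (!s), s = false.
From the singleton clause (!p), p = false.
But (p) is also a unit clause — contradiction.
So every satisfying assignment has q = True.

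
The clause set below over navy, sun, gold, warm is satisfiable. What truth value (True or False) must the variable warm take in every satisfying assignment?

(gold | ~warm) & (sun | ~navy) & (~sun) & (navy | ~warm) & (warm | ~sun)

Suppose warm = 1.
From the singleton clause (gold), gold = 1.
From the singleton clause (~sun), sun = 0.
From the singleton clause (~navy), navy = 0.
That conflicts with the unit clause (navy).
So every satisfying assignment has warm = False.

False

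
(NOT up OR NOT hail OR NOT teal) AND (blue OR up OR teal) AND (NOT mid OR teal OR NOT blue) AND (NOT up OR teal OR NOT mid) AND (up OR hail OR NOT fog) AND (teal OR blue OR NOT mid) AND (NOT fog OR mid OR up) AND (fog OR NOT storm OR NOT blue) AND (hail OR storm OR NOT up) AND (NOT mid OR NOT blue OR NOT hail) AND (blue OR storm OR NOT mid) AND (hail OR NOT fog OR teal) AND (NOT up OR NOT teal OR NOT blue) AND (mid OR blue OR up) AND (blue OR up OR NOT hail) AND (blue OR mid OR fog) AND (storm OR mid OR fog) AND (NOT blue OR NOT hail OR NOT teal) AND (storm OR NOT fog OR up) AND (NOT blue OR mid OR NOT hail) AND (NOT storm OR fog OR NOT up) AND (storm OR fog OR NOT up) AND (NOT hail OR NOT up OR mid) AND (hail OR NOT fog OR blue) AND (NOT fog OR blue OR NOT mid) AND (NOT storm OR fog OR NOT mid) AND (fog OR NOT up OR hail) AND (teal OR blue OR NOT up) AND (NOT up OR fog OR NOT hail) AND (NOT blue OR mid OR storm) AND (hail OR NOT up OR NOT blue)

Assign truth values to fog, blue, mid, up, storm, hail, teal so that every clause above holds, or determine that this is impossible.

Case up = false:
Case blue = true:
Case mid = true:
Unit clause (teal) forces teal = true.
Unit clause (NOT hail) forces hail = false.
Unit clause (NOT fog) forces fog = false.
Unit clause (NOT storm) forces storm = false.
Every clause now holds.

fog: false, blue: true, mid: true, up: false, storm: false, hail: false, teal: true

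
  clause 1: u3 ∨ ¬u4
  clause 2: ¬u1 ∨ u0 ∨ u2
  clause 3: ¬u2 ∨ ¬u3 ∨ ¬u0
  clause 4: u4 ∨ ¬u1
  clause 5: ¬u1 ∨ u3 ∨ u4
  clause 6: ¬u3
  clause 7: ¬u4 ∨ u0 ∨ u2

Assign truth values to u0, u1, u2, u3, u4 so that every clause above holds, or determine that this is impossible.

u0 ↦ True; u1 ↦ False; u2 ↦ False; u3 ↦ False; u4 ↦ False

From the singleton clause (¬u3), u3 = False.
From the singleton clause (¬u4), u4 = False.
From the singleton clause (¬u1), u1 = False.
No clause remains; u0, u2 are free.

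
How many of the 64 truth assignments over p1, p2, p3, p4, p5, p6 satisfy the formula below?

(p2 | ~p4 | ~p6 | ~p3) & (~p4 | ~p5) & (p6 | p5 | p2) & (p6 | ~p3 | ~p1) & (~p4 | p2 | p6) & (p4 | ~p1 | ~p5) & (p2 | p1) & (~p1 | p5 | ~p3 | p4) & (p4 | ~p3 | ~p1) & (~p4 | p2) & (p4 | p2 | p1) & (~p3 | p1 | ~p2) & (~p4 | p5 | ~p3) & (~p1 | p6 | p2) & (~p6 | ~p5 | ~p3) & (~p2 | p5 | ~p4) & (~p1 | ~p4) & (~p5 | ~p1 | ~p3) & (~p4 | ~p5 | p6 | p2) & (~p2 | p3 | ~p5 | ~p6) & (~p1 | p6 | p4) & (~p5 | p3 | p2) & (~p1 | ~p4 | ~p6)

There are 2^6 = 64 truth assignments over (p1, p2, p3, p4, p5, p6).
Split on p1. With p1 = 1, the clauses containing p1 are satisfied and ~p1 drops from the rest; 2 of the 2^5 = 32 assignments to the other variables satisfy what remains.
With p1 = 0, by the same count on the reduced clause set, 3 assignments work.
(One model: p1=F, p2=T, p3=F, p4=F, p5=F, p6=F.)
Total: 2 + 3 = 5.

5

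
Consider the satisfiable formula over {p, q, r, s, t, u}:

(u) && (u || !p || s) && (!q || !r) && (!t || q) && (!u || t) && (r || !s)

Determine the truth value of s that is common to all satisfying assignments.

False

Suppose s = true.
The clause (u) is unit, so u = true.
The clause (t) is unit, so t = true.
The clause (q) is unit, so q = true.
The clause (!r) is unit, so r = false.
But (r) is also a unit clause — contradiction.
So every satisfying assignment has s = False.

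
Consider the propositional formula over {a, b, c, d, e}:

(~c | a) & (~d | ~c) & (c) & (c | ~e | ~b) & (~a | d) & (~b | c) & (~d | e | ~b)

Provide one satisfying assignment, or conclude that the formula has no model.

Unit clause (c) forces c = 1.
Unit clause (a) forces a = 1.
Unit clause (~d) forces d = 0.
But (d) is also a unit clause — contradiction.

UNSATISFIABLE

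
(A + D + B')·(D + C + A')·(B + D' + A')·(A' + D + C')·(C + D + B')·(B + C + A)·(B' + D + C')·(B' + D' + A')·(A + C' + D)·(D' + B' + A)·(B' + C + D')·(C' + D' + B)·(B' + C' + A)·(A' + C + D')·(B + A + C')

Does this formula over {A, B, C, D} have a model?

Try A = 1.
Try D = 1.
Unit clause (B) forces B = 1.
That conflicts with the unit clause (B').
That branch fails; take D = 0 instead.
Unit clause (C) forces C = 1.
That conflicts with the unit clause (C').
Neither D = 1 nor D = 0 works.
That branch fails; take A = 0 instead.
Try D = 1.
Unit clause (B') forces B = 0.
Unit clause (C) forces C = 1.
That conflicts with the unit clause (C').
That branch fails; take D = 0 instead.
Unit clause (B') forces B = 0.
Unit clause (C) forces C = 1.
That conflicts with the unit clause (C').
Neither D = 1 nor D = 0 works.
Neither A = 1 nor A = 0 works.
No assignment satisfies every clause.

Unsatisfiable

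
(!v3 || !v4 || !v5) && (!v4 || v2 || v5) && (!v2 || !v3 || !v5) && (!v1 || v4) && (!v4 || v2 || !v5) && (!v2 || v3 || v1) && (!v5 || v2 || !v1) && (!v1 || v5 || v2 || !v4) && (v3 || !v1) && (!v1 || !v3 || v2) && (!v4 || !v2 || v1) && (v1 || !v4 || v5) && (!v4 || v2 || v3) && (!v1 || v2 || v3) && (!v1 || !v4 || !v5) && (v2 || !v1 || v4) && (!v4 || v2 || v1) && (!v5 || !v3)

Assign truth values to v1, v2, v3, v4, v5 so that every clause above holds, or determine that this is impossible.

v1 ↦ false,  v2 ↦ false,  v3 ↦ false,  v4 ↦ false,  v5 ↦ true

Suppose v1 = false.
Suppose v2 = false.
From the singleton clause (!v4), v4 = false.
Suppose v5 = true.
From the singleton clause (!v3), v3 = false.
This assignment satisfies each clause.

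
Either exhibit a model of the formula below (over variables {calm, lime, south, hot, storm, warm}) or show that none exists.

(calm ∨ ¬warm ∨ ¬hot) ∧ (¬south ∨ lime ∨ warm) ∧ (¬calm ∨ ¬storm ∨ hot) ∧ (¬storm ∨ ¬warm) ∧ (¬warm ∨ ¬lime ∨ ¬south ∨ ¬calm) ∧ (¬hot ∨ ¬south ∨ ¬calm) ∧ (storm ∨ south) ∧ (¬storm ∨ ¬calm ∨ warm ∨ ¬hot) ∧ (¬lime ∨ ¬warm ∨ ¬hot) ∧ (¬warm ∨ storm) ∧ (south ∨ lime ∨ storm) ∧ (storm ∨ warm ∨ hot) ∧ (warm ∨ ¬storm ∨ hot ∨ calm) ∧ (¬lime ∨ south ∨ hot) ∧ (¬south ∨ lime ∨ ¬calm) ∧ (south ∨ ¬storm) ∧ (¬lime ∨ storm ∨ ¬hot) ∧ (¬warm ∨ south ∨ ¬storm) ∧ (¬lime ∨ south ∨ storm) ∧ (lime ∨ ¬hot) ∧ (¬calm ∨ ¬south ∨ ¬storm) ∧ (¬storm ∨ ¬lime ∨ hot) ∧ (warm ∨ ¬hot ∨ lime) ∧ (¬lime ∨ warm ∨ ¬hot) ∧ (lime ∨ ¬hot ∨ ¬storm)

UNSATISFIABLE

Case storm = False:
The clause (south) is unit, so south = True.
The clause (¬warm) is unit, so warm = False.
The clause (lime) is unit, so lime = True.
The clause (hot) is unit, so hot = True.
Now (¬hot) is unsatisfied and unit — conflict.
Backtrack on storm: now try storm = True.
The clause (¬warm) is unit, so warm = False.
The clause (south) is unit, so south = True.
The clause (lime) is unit, so lime = True.
The clause (¬calm) is unit, so calm = False.
The clause (hot) is unit, so hot = True.
Now (¬hot) is unsatisfied and unit — conflict.
Both values of storm lead to a conflict.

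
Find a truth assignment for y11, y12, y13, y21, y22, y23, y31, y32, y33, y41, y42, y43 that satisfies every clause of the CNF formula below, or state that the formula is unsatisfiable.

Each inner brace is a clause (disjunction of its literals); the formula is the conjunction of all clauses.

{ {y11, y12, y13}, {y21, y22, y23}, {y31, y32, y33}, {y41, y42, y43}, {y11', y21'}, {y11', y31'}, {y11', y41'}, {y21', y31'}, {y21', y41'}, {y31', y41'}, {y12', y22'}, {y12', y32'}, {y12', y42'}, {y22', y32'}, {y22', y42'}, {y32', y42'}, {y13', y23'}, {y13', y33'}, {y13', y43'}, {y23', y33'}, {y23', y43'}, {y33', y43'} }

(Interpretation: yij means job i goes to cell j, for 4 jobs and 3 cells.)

Suppose y11 = 0.
Suppose y12 = 1.
The clause (y22') is unit, so y22 = 0.
The clause (y32') is unit, so y32 = 0.
The clause (y42') is unit, so y42 = 0.
Suppose y21 = 1.
The clause (y31') is unit, so y31 = 0.
The clause (y33) is unit, so y33 = 1.
The clause (y41') is unit, so y41 = 0.
The clause (y43) is unit, so y43 = 1.
That conflicts with the unit clause (y43').
So y21 must be the other value — set y21 = 0.
The clause (y23) is unit, so y23 = 1.
The clause (y13') is unit, so y13 = 0.
The clause (y33') is unit, so y33 = 0.
The clause (y31) is unit, so y31 = 1.
The clause (y41') is unit, so y41 = 0.
The clause (y43) is unit, so y43 = 1.
That conflicts with the unit clause (y43').
Neither y21 = 1 nor y21 = 0 works.
So y12 must be the other value — set y12 = 0.
The clause (y13) is unit, so y13 = 1.
The clause (y23') is unit, so y23 = 0.
The clause (y33') is unit, so y33 = 0.
The clause (y43') is unit, so y43 = 0.
Suppose y21 = 1.
The clause (y31') is unit, so y31 = 0.
The clause (y32) is unit, so y32 = 1.
The clause (y41') is unit, so y41 = 0.
The clause (y42) is unit, so y42 = 1.
That conflicts with the unit clause (y42').
So y21 must be the other value — set y21 = 0.
The clause (y22) is unit, so y22 = 1.
The clause (y32') is unit, so y32 = 0.
The clause (y31) is unit, so y31 = 1.
The clause (y41') is unit, so y41 = 0.
The clause (y42) is unit, so y42 = 1.
That conflicts with the unit clause (y42').
Neither y21 = 1 nor y21 = 0 works.
Neither y12 = 1 nor y12 = 0 works.
So y11 must be the other value — set y11 = 1.
The clause (y21') is unit, so y21 = 0.
The clause (y31') is unit, so y31 = 0.
The clause (y41') is unit, so y41 = 0.
Suppose y22 = 1.
The clause (y12') is unit, so y12 = 0.
The clause (y32') is unit, so y32 = 0.
The clause (y33) is unit, so y33 = 1.
The clause (y42') is unit, so y42 = 0.
The clause (y43) is unit, so y43 = 1.
That conflicts with the unit clause (y43').
So y22 must be the other value — set y22 = 0.
The clause (y23) is unit, so y23 = 1.
The clause (y13') is unit, so y13 = 0.
The clause (y33') is unit, so y33 = 0.
The clause (y32) is unit, so y32 = 1.
The clause (y12') is unit, so y12 = 0.
The clause (y42') is unit, so y42 = 0.
The clause (y43) is unit, so y43 = 1.
That conflicts with the unit clause (y43').
Neither y22 = 1 nor y22 = 0 works.
Neither y11 = 1 nor y11 = 0 works.

UNSATISFIABLE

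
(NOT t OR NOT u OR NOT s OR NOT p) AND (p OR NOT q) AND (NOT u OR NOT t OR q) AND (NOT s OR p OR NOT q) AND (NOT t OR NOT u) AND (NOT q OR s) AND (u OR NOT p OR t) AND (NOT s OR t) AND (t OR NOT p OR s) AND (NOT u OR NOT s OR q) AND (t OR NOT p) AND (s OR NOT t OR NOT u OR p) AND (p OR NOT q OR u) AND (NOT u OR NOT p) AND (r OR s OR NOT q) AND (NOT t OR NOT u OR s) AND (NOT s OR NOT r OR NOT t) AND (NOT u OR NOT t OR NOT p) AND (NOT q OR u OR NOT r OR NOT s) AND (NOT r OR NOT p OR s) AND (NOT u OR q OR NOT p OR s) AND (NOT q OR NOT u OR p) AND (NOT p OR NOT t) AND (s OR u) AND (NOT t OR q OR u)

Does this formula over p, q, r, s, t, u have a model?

Satisfiable

Case p = false:
The clause (NOT q) is unit, so q = false.
Case u = true:
The clause (NOT t) is unit, so t = false.
The clause (NOT s) is unit, so s = false.
All clauses hold; r can take either value.
A satisfying assignment: p ↦ false,  q ↦ false,  r ↦ false,  s ↦ false,  t ↦ false,  u ↦ true.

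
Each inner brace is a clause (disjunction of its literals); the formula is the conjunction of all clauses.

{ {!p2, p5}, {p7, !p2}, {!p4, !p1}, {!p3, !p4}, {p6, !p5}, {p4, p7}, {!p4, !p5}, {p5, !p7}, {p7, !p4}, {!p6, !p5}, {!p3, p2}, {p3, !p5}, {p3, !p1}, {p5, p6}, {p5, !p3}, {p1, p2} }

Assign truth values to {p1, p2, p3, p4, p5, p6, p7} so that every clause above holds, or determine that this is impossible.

UNSATISFIABLE

Branch on p2: set p2 = false.
Unit clause (!p3) forces p3 = false.
Unit clause (!p5) forces p5 = false.
Unit clause (!p7) forces p7 = false.
Unit clause (p4) forces p4 = true.
That conflicts with the unit clause (!p4).
That branch fails; take p2 = true instead.
Unit clause (p5) forces p5 = true.
Unit clause (p7) forces p7 = true.
Unit clause (p6) forces p6 = true.
That conflicts with the unit clause (!p6).
Both values of p2 lead to a conflict.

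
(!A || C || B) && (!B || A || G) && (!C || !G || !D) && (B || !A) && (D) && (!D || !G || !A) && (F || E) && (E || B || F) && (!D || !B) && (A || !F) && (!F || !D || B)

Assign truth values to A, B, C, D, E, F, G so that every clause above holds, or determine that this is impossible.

(D) alone gives D = true.
(!B) alone gives B = false.
(!A) alone gives A = false.
(!F) alone gives F = false.
(E) alone gives E = true.
Case C = false:
All clauses hold; G can take either value.

A: false; B: false; C: false; D: true; E: true; F: false; G: false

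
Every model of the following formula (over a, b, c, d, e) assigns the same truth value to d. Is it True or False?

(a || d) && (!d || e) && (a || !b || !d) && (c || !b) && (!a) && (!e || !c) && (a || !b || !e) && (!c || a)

Suppose d = false.
(a) alone gives a = true.
But (!a) is also a unit clause — contradiction.
So every satisfying assignment has d = True.

True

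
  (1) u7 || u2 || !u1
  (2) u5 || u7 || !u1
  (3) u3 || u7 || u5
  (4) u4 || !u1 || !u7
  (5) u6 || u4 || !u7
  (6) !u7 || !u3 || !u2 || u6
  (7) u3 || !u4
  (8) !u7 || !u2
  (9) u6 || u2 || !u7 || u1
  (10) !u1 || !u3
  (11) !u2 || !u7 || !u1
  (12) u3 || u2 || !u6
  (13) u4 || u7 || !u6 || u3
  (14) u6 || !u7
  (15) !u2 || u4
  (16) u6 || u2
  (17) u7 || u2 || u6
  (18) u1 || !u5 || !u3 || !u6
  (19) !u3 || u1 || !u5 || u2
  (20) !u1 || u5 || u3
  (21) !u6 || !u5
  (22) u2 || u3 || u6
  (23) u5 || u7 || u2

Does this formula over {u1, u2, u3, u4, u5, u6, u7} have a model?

Satisfiable

Try u3 = true.
Unit clause (!u1) forces u1 = false.
Try u7 = false.
Try u2 = true.
Unit clause (u4) forces u4 = true.
Try u5 = true.
Unit clause (!u6) forces u6 = false.
All clauses are satisfied.
A satisfying assignment: u1 ↦ false; u2 ↦ true; u3 ↦ true; u4 ↦ true; u5 ↦ true; u6 ↦ false; u7 ↦ false.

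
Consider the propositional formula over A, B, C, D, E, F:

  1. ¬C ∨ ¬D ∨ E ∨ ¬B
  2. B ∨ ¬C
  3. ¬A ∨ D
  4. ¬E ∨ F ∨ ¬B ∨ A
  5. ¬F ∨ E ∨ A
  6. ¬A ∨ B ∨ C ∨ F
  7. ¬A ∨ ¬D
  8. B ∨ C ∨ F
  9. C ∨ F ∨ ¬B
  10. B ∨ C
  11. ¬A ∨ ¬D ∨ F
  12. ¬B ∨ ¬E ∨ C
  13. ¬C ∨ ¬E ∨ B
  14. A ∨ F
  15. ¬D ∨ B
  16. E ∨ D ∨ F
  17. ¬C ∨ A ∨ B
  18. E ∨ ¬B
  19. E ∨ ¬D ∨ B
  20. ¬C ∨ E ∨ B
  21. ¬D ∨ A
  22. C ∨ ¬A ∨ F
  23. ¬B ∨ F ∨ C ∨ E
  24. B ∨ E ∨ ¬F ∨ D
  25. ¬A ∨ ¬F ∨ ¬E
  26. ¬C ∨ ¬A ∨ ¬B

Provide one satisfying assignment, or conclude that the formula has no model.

A: False,  B: True,  C: True,  D: False,  E: True,  F: True

Suppose B = True.
Unit clause (E) forces E = True.
Unit clause (C) forces C = True.
Unit clause (¬A) forces A = False.
Unit clause (F) forces F = True.
Unit clause (¬D) forces D = False.
All clauses are satisfied.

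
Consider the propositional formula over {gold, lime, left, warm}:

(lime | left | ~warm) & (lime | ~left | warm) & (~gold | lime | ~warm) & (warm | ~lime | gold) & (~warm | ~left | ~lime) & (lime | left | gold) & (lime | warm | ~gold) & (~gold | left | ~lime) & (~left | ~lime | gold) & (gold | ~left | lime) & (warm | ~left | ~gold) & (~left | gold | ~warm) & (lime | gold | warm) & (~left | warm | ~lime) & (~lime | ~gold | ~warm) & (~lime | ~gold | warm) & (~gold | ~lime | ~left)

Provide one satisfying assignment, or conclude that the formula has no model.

gold ↦ 0; lime ↦ 1; left ↦ 0; warm ↦ 1

Case lime = 1:
Case warm = 1:
The clause (~left) is unit, so left = 0.
The clause (~gold) is unit, so gold = 0.
Every clause now holds.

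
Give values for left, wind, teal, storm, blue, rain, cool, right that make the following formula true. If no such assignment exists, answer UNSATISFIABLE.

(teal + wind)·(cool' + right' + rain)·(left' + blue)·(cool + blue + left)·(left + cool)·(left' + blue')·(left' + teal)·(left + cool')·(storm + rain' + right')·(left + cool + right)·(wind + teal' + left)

UNSATISFIABLE

Case teal = 1:
Case left = 0:
(cool) alone gives cool = 1.
That conflicts with the unit clause (cool').
So left must be the other value — set left = 1.
(blue) alone gives blue = 1.
That conflicts with the unit clause (blue').
Both values of left lead to a conflict.
So teal must be the other value — set teal = 0.
(wind) alone gives wind = 1.
(left') alone gives left = 0.
(cool) alone gives cool = 1.
That conflicts with the unit clause (cool').
Both values of teal lead to a conflict.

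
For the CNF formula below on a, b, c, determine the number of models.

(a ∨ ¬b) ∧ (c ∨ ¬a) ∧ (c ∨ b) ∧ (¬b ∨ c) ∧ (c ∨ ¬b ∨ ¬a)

3

There are 2^3 = 8 truth assignments over (a, b, c).
Split on c. With c = True, the clauses containing c are satisfied and ¬c drops from the rest; 3 of the 2^2 = 4 assignments to the other variables satisfy what remains.
With c = False, by the same count on the reduced clause set, 0 assignments work.
Total: 3 + 0 = 3.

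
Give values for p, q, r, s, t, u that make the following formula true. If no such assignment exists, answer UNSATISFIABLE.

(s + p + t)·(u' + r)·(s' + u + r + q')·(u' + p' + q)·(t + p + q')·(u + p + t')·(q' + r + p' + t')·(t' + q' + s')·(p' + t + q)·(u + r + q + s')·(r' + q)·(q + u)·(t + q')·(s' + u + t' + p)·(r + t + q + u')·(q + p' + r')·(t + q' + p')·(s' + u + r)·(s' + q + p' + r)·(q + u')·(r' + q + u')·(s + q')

Branch on u: set u = 0.
From the singleton clause (q), q = 1.
From the singleton clause (t), t = 1.
From the singleton clause (p), p = 1.
From the singleton clause (r), r = 1.
From the singleton clause (s'), s = 0.
That conflicts with the unit clause (s).
Backtrack on u: now try u = 1.
From the singleton clause (r), r = 1.
From the singleton clause (q), q = 1.
From the singleton clause (t), t = 1.
From the singleton clause (s'), s = 0.
That conflicts with the unit clause (s).
Neither u = 1 nor u = 0 works.

UNSATISFIABLE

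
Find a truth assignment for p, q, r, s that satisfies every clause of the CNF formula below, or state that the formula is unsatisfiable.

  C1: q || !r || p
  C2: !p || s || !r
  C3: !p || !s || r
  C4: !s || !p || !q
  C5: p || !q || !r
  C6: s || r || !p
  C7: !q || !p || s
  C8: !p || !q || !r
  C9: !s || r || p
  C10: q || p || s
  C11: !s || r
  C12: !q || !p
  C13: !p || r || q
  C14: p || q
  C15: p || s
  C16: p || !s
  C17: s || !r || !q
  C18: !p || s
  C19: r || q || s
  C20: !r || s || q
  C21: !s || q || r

p: true, q: false, r: true, s: true

Suppose s = true.
(r) alone gives r = true.
(p) alone gives p = true.
(!q) alone gives q = false.
All clauses are satisfied.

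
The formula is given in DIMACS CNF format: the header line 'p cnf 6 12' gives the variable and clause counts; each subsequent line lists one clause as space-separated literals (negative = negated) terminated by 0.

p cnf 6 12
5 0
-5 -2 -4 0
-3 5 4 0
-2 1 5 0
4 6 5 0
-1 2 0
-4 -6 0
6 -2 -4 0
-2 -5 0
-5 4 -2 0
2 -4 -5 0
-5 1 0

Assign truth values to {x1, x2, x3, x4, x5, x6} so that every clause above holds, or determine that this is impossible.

UNSATISFIABLE

The clause (x5) is unit, so x5 = True.
The clause (¬x2) is unit, so x2 = False.
The clause (¬x1) is unit, so x1 = False.
But (x1) is also a unit clause — contradiction.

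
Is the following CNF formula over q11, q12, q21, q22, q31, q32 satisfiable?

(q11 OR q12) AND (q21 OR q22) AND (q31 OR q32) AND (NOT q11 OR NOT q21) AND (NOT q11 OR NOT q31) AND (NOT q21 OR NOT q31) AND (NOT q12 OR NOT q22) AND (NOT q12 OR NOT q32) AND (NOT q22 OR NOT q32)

Unsatisfiable

Branch on q11: set q11 = true.
Unit clause (NOT q21) forces q21 = false.
Unit clause (q22) forces q22 = true.
Unit clause (NOT q31) forces q31 = false.
Unit clause (q32) forces q32 = true.
That conflicts with the unit clause (NOT q32).
So q11 must be the other value — set q11 = false.
Unit clause (q12) forces q12 = true.
Unit clause (NOT q22) forces q22 = false.
Unit clause (q21) forces q21 = true.
Unit clause (NOT q31) forces q31 = false.
Unit clause (q32) forces q32 = true.
That conflicts with the unit clause (NOT q32).
Neither q11 = true nor q11 = false works.
No assignment satisfies every clause.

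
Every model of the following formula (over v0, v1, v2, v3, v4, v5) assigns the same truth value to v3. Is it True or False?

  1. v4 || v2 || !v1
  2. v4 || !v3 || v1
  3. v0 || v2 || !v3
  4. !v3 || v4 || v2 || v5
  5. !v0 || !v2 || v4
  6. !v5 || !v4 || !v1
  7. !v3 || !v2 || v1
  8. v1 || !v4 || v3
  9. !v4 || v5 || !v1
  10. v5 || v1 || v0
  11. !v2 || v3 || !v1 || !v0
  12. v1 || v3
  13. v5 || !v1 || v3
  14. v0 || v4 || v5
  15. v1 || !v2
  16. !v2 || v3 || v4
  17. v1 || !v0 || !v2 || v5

Suppose v3 = false.
From the singleton clause (v1), v1 = true.
From the singleton clause (v5), v5 = true.
From the singleton clause (!v4), v4 = false.
From the singleton clause (v2), v2 = true.
Now (!v2) is unsatisfied and unit — conflict.
So every satisfying assignment has v3 = True.

True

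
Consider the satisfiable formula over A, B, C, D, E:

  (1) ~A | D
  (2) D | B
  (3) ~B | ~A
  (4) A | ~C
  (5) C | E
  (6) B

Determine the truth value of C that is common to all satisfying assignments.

Suppose C = 1.
Unit clause (A) forces A = 1.
Unit clause (D) forces D = 1.
Unit clause (~B) forces B = 0.
But (B) is also a unit clause — contradiction.
So every satisfying assignment has C = False.

False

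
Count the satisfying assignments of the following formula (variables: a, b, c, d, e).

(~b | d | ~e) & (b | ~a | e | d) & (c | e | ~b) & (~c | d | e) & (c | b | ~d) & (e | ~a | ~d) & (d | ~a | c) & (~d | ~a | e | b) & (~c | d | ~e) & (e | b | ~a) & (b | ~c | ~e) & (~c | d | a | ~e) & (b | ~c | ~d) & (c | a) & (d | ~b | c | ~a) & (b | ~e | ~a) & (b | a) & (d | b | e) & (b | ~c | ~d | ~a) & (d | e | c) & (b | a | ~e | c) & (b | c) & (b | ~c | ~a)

There are 2^5 = 32 truth assignments over (a, b, c, d, e).
Split on d. With d = 1, the clauses containing d are satisfied and ~d drops from the rest; 4 of the 2^4 = 16 assignments to the other variables satisfy what remains.
With d = 0, by the same count on the reduced clause set, 0 assignments work.
Total: 4 + 0 = 4.

4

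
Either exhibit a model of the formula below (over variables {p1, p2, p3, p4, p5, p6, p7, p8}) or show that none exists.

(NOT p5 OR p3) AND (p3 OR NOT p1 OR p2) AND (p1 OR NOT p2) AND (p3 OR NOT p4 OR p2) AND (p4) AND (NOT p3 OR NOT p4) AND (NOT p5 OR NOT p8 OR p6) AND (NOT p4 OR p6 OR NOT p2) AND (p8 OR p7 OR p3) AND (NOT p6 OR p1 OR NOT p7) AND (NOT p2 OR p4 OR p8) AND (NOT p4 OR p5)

Unit clause (p4) forces p4 = true.
Unit clause (NOT p3) forces p3 = false.
Unit clause (NOT p5) forces p5 = false.
Now (p5) is unsatisfied and unit — conflict.

UNSATISFIABLE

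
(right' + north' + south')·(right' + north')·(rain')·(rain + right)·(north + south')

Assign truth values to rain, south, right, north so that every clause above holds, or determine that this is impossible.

rain ↦ 0,  south ↦ 0,  right ↦ 1,  north ↦ 0

Unit clause (rain') forces rain = 0.
Unit clause (right) forces right = 1.
Unit clause (north') forces north = 0.
Unit clause (south') forces south = 0.
Every clause now holds.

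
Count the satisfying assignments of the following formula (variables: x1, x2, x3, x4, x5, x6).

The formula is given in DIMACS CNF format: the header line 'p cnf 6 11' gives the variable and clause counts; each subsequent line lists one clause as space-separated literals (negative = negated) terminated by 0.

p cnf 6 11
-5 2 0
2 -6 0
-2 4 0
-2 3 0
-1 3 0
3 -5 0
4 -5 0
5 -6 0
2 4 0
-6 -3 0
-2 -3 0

There are 2^6 = 64 truth assignments over (x1, x2, x3, x4, x5, x6).
Split on x2. With x2 = True, the clauses containing x2 are satisfied and ¬x2 drops from the rest; 0 of the 2^5 = 32 assignments to the other variables satisfy what remains.
With x2 = False, by the same count on the reduced clause set, 3 assignments work.
Total: 0 + 3 = 3.

3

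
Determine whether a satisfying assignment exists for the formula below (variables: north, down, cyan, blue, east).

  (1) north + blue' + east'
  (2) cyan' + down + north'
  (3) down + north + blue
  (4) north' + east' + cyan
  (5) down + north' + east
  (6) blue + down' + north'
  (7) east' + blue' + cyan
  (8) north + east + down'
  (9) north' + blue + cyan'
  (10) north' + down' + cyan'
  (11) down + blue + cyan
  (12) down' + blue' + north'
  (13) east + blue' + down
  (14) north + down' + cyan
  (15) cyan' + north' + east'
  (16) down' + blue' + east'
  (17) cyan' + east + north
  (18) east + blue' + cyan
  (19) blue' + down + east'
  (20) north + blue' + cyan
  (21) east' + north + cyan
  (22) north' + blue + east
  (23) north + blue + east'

Branch on north: set north = 1.
Branch on cyan: set cyan = 0.
Unit clause (east') forces east = 0.
Unit clause (down) forces down = 1.
Unit clause (blue) forces blue = 1.
But (blue') is also a unit clause — contradiction.
That branch fails; take cyan = 1 instead.
Unit clause (down) forces down = 1.
But (down') is also a unit clause — contradiction.
Either choice for cyan ends in contradiction.
That branch fails; take north = 0 instead.
Branch on blue: set blue = 0.
Unit clause (down) forces down = 1.
Unit clause (east) forces east = 1.
But (east') is also a unit clause — contradiction.
That branch fails; take blue = 1 instead.
Unit clause (east') forces east = 0.
Unit clause (down') forces down = 0.
But (down) is also a unit clause — contradiction.
Either choice for blue ends in contradiction.
Either choice for north ends in contradiction.
No assignment satisfies every clause.

No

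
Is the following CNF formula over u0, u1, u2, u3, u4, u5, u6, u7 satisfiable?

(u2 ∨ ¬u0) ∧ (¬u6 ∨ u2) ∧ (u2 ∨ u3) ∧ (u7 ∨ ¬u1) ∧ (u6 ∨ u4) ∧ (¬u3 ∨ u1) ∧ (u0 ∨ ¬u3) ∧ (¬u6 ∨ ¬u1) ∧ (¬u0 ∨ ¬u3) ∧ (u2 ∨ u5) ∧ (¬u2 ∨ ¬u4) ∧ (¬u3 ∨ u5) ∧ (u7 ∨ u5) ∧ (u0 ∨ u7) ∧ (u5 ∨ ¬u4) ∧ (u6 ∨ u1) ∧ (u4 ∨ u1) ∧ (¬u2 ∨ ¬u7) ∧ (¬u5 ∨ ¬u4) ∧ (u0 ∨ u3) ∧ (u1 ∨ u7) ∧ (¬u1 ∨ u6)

Try u2 = True.
The clause (¬u4) is unit, so u4 = False.
The clause (u6) is unit, so u6 = True.
The clause (¬u1) is unit, so u1 = False.
Now (u1) is unsatisfied and unit — conflict.
So u2 must be the other value — set u2 = False.
The clause (¬u0) is unit, so u0 = False.
The clause (¬u6) is unit, so u6 = False.
The clause (u3) is unit, so u3 = True.
Now (¬u3) is unsatisfied and unit — conflict.
Neither u2 = True nor u2 = False works.
No assignment satisfies every clause.

No, unsatisfiable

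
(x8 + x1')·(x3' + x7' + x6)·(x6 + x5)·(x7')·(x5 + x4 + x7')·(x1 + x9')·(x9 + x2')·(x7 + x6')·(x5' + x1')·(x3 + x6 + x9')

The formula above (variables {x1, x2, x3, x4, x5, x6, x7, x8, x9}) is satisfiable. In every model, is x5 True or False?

Suppose x5 = 0.
Unit clause (x6) forces x6 = 1.
Unit clause (x7') forces x7 = 0.
But (x7) is also a unit clause — contradiction.
So every satisfying assignment has x5 = True.

True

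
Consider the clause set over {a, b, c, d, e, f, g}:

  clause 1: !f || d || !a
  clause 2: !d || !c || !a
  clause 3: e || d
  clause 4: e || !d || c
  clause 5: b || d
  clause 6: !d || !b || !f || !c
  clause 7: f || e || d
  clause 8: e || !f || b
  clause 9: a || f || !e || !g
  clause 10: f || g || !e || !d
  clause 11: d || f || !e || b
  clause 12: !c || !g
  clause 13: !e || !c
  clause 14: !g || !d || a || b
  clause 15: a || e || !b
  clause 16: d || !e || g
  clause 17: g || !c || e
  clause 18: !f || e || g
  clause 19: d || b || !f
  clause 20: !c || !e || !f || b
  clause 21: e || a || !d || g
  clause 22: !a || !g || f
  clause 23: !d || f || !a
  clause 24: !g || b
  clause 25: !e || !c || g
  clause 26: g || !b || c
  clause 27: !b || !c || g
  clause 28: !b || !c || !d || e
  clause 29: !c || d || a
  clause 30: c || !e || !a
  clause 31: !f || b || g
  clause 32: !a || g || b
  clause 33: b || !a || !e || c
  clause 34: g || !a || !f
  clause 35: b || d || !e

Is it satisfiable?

Try e = true.
Unit clause (!c) forces c = false.
Unit clause (!a) forces a = false.
Try b = true.
Unit clause (g) forces g = true.
Unit clause (f) forces f = true.
All clauses hold; d can take either value.
A satisfying assignment: a: false, b: true, c: false, d: true, e: true, f: true, g: true.

Yes, satisfiable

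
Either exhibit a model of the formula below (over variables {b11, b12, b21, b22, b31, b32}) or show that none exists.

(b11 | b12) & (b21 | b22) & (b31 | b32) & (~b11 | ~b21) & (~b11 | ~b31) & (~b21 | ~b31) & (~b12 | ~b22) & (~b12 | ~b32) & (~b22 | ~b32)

Suppose b11 = 1.
From the singleton clause (~b21), b21 = 0.
From the singleton clause (b22), b22 = 1.
From the singleton clause (~b31), b31 = 0.
From the singleton clause (b32), b32 = 1.
Now (~b32) is unsatisfied and unit — conflict.
So b11 must be the other value — set b11 = 0.
From the singleton clause (b12), b12 = 1.
From the singleton clause (~b22), b22 = 0.
From the singleton clause (b21), b21 = 1.
From the singleton clause (~b31), b31 = 0.
From the singleton clause (b32), b32 = 1.
Now (~b32) is unsatisfied and unit — conflict.
Both values of b11 lead to a conflict.

UNSATISFIABLE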